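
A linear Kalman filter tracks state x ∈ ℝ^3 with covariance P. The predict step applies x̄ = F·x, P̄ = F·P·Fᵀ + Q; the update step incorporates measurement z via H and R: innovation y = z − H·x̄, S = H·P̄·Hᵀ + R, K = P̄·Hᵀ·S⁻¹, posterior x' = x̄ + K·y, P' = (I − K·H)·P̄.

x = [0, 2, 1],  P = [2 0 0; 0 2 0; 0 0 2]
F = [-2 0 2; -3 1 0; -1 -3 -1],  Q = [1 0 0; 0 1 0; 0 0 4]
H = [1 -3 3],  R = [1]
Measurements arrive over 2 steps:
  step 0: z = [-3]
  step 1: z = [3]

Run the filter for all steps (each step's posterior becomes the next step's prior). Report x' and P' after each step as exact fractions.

step 0: x' = [320/369, -128/123, -289/123], P' = [5912/369 1153/123 494/123; 1153/123 572/41 442/41; 494/123 442/41 390/41]
step 1: x' = [-3124078/608309, -2292176/608309, -640625/608309], P' = [35982380/608309 46228305/608309 34216984/608309; 46228305/608309 62528702/608309 47120934/608309; 34216984/608309 47120934/608309 35790220/608309]

step 0: x̄ = F·x = [2, 2, -7]
step 0: P̄ = F·P·Fᵀ + Q = [17 12 0; 12 21 0; 0 0 26]
step 0: y = z − H·x̄ = [22]
step 0: S = H·P̄·Hᵀ + R = [369]
step 0: K = P̄·Hᵀ·S⁻¹ = [-19/369; -17/123; 26/123]
step 0: x' = x̄ + K·y = [320/369, -128/123, -289/123]
step 0: P' = (I − K·H)·P̄ = [5912/369 1153/123 494/123; 1153/123 572/41 442/41; 494/123 442/41 390/41]
step 1: x̄ = F·x = [-2374/369, -448/123, 1699/369]
step 1: P̄ = F·P·Fᵀ + Q = [26201/369 9206/123 1690/369; 9206/123 4219/41 10144/123; 1690/369 10144/123 104816/369]
step 1: y = z − H·x̄ = [-5648/369]
step 1: S = H·P̄·Hᵀ + R = [608309/369]
step 1: K = P̄·Hᵀ·S⁻¹ = [-51583/608309; 5001/608309; 224842/608309]
step 1: x' = x̄ + K·y = [-3124078/608309, -2292176/608309, -640625/608309]
step 1: P' = (I − K·H)·P̄ = [35982380/608309 46228305/608309 34216984/608309; 46228305/608309 62528702/608309 47120934/608309; 34216984/608309 47120934/608309 35790220/608309]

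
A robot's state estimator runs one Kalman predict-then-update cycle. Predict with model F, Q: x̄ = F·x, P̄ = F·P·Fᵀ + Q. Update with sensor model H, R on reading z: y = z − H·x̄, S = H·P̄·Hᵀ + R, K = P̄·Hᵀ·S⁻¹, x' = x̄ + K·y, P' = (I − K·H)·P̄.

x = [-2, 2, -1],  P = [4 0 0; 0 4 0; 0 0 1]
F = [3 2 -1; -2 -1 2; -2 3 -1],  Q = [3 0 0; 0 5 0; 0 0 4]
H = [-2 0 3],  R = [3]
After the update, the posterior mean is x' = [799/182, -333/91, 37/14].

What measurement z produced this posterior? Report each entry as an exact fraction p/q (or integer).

x̄ = F·x = [-1, 0, 11]
P̄ = F·P·Fᵀ + Q = [56 -34 1; -34 29 2; 1 2 57]
S = H·P̄·Hᵀ + R = [728]
K = P̄·Hᵀ·S⁻¹ = [-109/728; 37/364; 13/56]
x' − x̄ = [981/182, -333/91, -117/14] = K·y
y = (KᵀK)⁻¹·Kᵀ·(x' − x̄) = [-36]
z = y + H·x̄ = [-36] + [35] = [-1]

z = [-1]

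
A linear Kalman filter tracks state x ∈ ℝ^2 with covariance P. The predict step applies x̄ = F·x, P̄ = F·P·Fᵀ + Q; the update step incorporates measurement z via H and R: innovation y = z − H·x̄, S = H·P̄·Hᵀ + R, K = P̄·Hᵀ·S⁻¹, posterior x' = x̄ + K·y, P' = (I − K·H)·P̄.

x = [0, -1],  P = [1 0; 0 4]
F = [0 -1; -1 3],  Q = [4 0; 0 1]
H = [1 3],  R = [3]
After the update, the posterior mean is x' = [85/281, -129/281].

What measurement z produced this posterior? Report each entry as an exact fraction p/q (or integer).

z = [-1]

x̄ = F·x = [1, -3]
P̄ = F·P·Fᵀ + Q = [8 -12; -12 38]
S = H·P̄·Hᵀ + R = [281]
K = P̄·Hᵀ·S⁻¹ = [-28/281; 102/281]
x' − x̄ = [-196/281, 714/281] = K·y
y = (KᵀK)⁻¹·Kᵀ·(x' − x̄) = [7]
z = y + H·x̄ = [7] + [-8] = [-1]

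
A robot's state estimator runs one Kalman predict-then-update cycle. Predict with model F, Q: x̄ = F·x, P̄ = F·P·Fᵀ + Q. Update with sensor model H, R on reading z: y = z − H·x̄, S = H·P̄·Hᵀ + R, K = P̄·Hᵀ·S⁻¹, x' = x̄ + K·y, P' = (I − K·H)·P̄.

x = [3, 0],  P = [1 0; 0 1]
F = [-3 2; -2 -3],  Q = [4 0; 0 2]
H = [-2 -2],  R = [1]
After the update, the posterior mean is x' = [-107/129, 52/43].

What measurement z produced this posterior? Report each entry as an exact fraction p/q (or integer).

z = [-1]

x̄ = F·x = [-9, -6]
P̄ = F·P·Fᵀ + Q = [17 0; 0 15]
S = H·P̄·Hᵀ + R = [129]
K = P̄·Hᵀ·S⁻¹ = [-34/129; -10/43]
x' − x̄ = [1054/129, 310/43] = K·y
y = (KᵀK)⁻¹·Kᵀ·(x' − x̄) = [-31]
z = y + H·x̄ = [-31] + [30] = [-1]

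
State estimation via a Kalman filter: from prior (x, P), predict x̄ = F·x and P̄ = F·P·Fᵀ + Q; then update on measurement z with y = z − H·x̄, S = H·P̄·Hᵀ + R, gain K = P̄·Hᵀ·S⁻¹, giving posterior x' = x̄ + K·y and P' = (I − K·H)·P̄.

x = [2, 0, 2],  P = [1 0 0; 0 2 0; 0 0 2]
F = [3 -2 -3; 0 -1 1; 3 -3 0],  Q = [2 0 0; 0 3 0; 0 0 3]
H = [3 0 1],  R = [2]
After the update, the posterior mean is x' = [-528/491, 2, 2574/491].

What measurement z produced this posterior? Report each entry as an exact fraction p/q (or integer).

x̄ = F·x = [0, 2, 6]
P̄ = F·P·Fᵀ + Q = [37 -2 21; -2 7 6; 21 6 30]
S = H·P̄·Hᵀ + R = [491]
K = P̄·Hᵀ·S⁻¹ = [132/491; 0; 93/491]
x' − x̄ = [-528/491, 0, -372/491] = K·y
y = (KᵀK)⁻¹·Kᵀ·(x' − x̄) = [-4]
z = y + H·x̄ = [-4] + [6] = [2]

z = [2]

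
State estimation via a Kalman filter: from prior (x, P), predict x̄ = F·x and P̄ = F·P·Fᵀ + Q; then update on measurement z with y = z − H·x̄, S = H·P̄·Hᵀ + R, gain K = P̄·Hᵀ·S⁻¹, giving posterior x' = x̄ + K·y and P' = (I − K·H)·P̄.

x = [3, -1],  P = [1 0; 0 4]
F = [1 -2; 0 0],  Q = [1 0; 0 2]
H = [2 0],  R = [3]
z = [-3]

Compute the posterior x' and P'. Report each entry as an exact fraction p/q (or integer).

x̄ = F·x = [5, 0]
P̄ = F·P·Fᵀ + Q = [18 0; 0 2]
y = z − H·x̄ = [-13]
S = H·P̄·Hᵀ + R = [75]
K = P̄·Hᵀ·S⁻¹ = [12/25; 0]
x' = x̄ + K·y = [-31/25, 0]
P' = (I − K·H)·P̄ = [18/25 0; 0 2]

x' = [-31/25, 0]
P' = [18/25 0; 0 2]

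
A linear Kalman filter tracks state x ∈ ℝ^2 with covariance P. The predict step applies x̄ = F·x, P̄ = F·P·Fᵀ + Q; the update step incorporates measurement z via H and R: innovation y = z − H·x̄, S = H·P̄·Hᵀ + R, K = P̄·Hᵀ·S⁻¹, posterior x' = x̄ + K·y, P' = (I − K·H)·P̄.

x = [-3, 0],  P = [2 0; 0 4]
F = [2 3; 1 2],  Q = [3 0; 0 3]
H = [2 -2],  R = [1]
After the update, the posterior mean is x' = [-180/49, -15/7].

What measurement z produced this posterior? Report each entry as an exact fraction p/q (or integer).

x̄ = F·x = [-6, -3]
P̄ = F·P·Fᵀ + Q = [47 28; 28 21]
S = H·P̄·Hᵀ + R = [49]
K = P̄·Hᵀ·S⁻¹ = [38/49; 2/7]
x' − x̄ = [114/49, 6/7] = K·y
y = (KᵀK)⁻¹·Kᵀ·(x' − x̄) = [3]
z = y + H·x̄ = [3] + [-6] = [-3]

z = [-3]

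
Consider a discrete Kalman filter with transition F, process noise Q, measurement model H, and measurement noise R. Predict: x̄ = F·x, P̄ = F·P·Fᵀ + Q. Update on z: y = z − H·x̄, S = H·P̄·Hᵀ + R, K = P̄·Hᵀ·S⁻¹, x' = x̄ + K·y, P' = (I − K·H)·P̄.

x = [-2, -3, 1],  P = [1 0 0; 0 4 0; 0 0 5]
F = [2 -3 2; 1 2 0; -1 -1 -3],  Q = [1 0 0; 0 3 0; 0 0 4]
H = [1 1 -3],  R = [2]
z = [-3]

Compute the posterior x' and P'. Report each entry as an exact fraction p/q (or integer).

x' = [1763/233, -5492/699, 634/699]
P' = [10946/233 -5951/233 1643/233; -5951/233 13355/699 -1516/699; 1643/233 -1516/699 1265/699]

x̄ = F·x = [7, -8, 2]
P̄ = F·P·Fᵀ + Q = [61 -22 -20; -22 20 -9; -20 -9 54]
y = z − H·x̄ = [4]
S = H·P̄·Hᵀ + R = [699]
K = P̄·Hᵀ·S⁻¹ = [33/233; 25/699; -191/699]
x' = x̄ + K·y = [1763/233, -5492/699, 634/699]
P' = (I − K·H)·P̄ = [10946/233 -5951/233 1643/233; -5951/233 13355/699 -1516/699; 1643/233 -1516/699 1265/699]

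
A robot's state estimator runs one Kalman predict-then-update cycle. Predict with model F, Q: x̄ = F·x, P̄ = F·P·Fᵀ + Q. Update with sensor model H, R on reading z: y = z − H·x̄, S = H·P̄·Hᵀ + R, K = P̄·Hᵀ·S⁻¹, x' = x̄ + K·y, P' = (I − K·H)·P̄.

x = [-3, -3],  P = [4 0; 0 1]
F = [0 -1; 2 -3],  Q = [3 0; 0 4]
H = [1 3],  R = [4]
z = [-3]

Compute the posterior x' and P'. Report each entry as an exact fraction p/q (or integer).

x' = [666/287, -489/287]
P' = [979/287 -309/287; -309/287 223/287]

x̄ = F·x = [3, 3]
P̄ = F·P·Fᵀ + Q = [4 3; 3 29]
y = z − H·x̄ = [-15]
S = H·P̄·Hᵀ + R = [287]
K = P̄·Hᵀ·S⁻¹ = [13/287; 90/287]
x' = x̄ + K·y = [666/287, -489/287]
P' = (I − K·H)·P̄ = [979/287 -309/287; -309/287 223/287]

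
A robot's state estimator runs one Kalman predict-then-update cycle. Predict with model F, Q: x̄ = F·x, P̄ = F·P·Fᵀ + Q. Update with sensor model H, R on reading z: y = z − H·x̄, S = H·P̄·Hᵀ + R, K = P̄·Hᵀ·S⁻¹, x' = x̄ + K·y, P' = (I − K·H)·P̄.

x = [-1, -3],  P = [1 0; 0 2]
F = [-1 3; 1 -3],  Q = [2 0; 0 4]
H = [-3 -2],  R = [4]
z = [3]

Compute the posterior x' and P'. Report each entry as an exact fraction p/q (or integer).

x̄ = F·x = [-8, 8]
P̄ = F·P·Fᵀ + Q = [21 -19; -19 23]
y = z − H·x̄ = [-5]
S = H·P̄·Hᵀ + R = [57]
K = P̄·Hᵀ·S⁻¹ = [-25/57; 11/57]
x' = x̄ + K·y = [-331/57, 401/57]
P' = (I − K·H)·P̄ = [572/57 -808/57; -808/57 1190/57]

x' = [-331/57, 401/57]
P' = [572/57 -808/57; -808/57 1190/57]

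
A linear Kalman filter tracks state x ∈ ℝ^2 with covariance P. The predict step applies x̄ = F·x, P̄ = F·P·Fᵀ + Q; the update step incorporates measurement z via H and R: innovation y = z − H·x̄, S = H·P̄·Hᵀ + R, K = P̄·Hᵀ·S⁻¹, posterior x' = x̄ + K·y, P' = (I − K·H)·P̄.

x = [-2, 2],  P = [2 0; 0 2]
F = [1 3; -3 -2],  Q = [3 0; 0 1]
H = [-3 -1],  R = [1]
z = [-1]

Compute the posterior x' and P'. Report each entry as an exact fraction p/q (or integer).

x̄ = F·x = [4, 2]
P̄ = F·P·Fᵀ + Q = [23 -18; -18 27]
y = z − H·x̄ = [13]
S = H·P̄·Hᵀ + R = [127]
K = P̄·Hᵀ·S⁻¹ = [-51/127; 27/127]
x' = x̄ + K·y = [-155/127, 605/127]
P' = (I − K·H)·P̄ = [320/127 -909/127; -909/127 2700/127]

x' = [-155/127, 605/127]
P' = [320/127 -909/127; -909/127 2700/127]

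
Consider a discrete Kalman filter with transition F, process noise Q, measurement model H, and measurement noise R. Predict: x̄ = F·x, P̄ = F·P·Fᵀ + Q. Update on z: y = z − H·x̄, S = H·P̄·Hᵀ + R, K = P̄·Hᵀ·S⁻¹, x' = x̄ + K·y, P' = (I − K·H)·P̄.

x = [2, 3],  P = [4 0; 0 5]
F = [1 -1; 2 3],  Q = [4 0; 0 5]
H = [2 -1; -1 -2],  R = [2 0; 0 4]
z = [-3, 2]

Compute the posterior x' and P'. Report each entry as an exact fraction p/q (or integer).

x̄ = F·x = [-1, 13]
P̄ = F·P·Fᵀ + Q = [13 -7; -7 66]
y = z − H·x̄ = [12, 27]
S = H·P̄·Hᵀ + R = [148 127; 127 253]
K = P̄·Hᵀ·S⁻¹ = [8222/21315 -4043/21315; -291/1421 -556/1421]
x' = x̄ + K·y = [-10604/7105, -31/1421]
P' = (I − K·H)·P̄ = [9812/21315 212/1421; 212/1421 1006/1421]

x' = [-10604/7105, -31/1421]
P' = [9812/21315 212/1421; 212/1421 1006/1421]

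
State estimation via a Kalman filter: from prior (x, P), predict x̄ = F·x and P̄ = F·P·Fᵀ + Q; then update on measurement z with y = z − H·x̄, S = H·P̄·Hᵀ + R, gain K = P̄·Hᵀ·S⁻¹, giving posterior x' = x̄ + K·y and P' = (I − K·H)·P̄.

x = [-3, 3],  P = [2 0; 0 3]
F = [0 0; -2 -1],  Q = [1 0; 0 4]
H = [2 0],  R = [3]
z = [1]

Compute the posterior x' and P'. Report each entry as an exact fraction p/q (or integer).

x' = [2/7, 3]
P' = [3/7 0; 0 15]

x̄ = F·x = [0, 3]
P̄ = F·P·Fᵀ + Q = [1 0; 0 15]
y = z − H·x̄ = [1]
S = H·P̄·Hᵀ + R = [7]
K = P̄·Hᵀ·S⁻¹ = [2/7; 0]
x' = x̄ + K·y = [2/7, 3]
P' = (I − K·H)·P̄ = [3/7 0; 0 15]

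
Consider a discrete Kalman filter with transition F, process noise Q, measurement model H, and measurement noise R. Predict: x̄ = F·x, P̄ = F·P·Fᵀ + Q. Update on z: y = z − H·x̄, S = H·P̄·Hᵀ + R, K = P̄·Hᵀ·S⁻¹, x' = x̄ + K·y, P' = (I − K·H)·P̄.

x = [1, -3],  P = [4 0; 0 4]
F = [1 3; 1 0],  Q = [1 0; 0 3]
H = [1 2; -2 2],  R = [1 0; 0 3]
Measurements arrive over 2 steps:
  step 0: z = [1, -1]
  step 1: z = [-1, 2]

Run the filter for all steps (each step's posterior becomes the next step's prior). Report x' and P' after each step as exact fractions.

step 0: x' = [5595/10174, 1154/5087], P' = [4459/10174 -265/5087; -265/5087 959/5087]
step 1: x' = [-3055408/4327855, -14073/865571], P' = [1652881/4327855 -37447/865571; -37447/865571 158078/865571]

step 0: x̄ = F·x = [-8, 1]
step 0: P̄ = F·P·Fᵀ + Q = [41 4; 4 7]
step 0: y = z − H·x̄ = [7, -19]
step 0: S = H·P̄·Hᵀ + R = [86 -62; -62 163]
step 0: K = P̄·Hᵀ·S⁻¹ = [3399/10174 -1663/5087; 1653/5087 816/5087]
step 0: x' = x̄ + K·y = [5595/10174, 1154/5087]
step 0: P' = (I − K·H)·P̄ = [4459/10174 -265/5087; -265/5087 959/5087]
step 1: x̄ = F·x = [12519/10174, 5595/10174]
step 1: P̄ = F·P·Fᵀ + Q = [28715/10174 2869/10174; 2869/10174 34981/10174]
step 1: y = z − H·x̄ = [-33883/10174, 17098/5087]
step 1: S = H·P̄·Hᵀ + R = [190289/10174 38378/5087; 38378/5087 131177/5087]
step 1: K = P̄·Hᵀ·S⁻¹ = [1278411/4327855 -1226744/4327855; 278709/865571 130350/865571]
step 1: x' = x̄ + K·y = [-3055408/4327855, -14073/865571]
step 1: P' = (I − K·H)·P̄ = [1652881/4327855 -37447/865571; -37447/865571 158078/865571]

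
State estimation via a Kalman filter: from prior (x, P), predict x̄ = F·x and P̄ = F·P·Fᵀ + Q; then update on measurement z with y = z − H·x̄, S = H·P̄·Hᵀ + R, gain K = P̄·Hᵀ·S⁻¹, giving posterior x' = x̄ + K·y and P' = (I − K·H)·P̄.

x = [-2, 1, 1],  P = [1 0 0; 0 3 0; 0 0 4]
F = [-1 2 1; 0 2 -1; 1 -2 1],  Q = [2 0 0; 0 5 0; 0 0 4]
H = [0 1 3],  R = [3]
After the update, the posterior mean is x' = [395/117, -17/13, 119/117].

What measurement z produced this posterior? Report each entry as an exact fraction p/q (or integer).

x̄ = F·x = [5, 1, -3]
P̄ = F·P·Fᵀ + Q = [19 8 -9; 8 21 -16; -9 -16 21]
S = H·P̄·Hᵀ + R = [117]
K = P̄·Hᵀ·S⁻¹ = [-19/117; -3/13; 47/117]
x' − x̄ = [-190/117, -30/13, 470/117] = K·y
y = (KᵀK)⁻¹·Kᵀ·(x' − x̄) = [10]
z = y + H·x̄ = [10] + [-8] = [2]

z = [2]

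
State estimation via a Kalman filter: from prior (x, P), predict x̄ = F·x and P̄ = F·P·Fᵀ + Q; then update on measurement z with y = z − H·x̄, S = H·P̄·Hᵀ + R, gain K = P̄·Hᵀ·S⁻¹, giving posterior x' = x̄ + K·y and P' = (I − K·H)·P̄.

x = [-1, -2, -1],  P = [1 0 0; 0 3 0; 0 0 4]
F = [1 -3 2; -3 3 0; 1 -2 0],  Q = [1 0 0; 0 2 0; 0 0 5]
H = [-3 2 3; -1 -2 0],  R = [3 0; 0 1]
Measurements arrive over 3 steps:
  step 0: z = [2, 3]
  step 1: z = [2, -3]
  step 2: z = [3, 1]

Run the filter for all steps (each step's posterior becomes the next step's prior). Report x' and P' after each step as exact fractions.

step 0: x̄ = F·x = [3, -3, 3]
step 0: P̄ = F·P·Fᵀ + Q = [45 -30 19; -30 38 -21; 19 -21 18]
step 0: y = z − H·x̄ = [8, 0]
step 0: S = H·P̄·Hᵀ + R = [488 -68; -68 78]
step 0: K = P̄·Hᵀ·S⁻¹ = [-609/2090 -129/2090; 223/1520 -351/760; -973/16720 2041/8360]
step 0: x' = x̄ + K·y = [699/1045, -347/190, 5297/2090]
step 0: P' = (I − K·H)·P̄ = [11943/2090 -537/190 7636/1045; -537/190 2499/1520 -5739/1520; 7636/1045 -5739/1520 163289/16720]
step 1: x̄ = F·x = [23443/2090, -3129/418, 4516/1045]
step 1: P̄ = F·P·Fᵀ + Q = [2542609/16720 -442587/3344 496813/8360; -442587/3344 398269/3344 -87687/1672; 496813/8360 -87687/1672 119531/4180]
step 1: y = z − H·x̄ = [78703/2090, -743/110]
step 1: S = H·P̄·Hᵀ + R = [33349649/16720 -363629/880; -363629/880 88051/880]
step 1: K = P̄·Hᵀ·S⁻¹ = [-259232890/964034093 14644907/964034093; 136525396/964034093 -455989851/964034093; -32251061/964034093 304820239/964034093]
step 1: x' = x̄ + K·y = [952489449/964034093, 1004714633/964034093, 892704957/964034093]
step 1: P' = (I − K·H)·P̄ = [4282804375/964034093 -2148724641/964034093 5456054579/964034093; -2148724641/964034093 1302357246/964034093 -2880437409/964034093; 5456054579/964034093 -2880437409/964034093 7344095124/964034093]
step 2: x̄ = F·x = [-276244536/964034093, 14243232/87639463, -1056939817/964034093]
step 2: P̄ = F·P·Fᵀ + Q = [115626249248/964034093 -9124843269/87639463 45274429850/964034093; -9124843269/87639463 8261051483/87639463 -3636461670/87639463; 45274429850/964034093 -3636461670/87639463 22907302388/964034093]
step 2: y = z − H·x̄ = [4920837018/964034093, 1001140661/964034093]
step 2: S = H·P̄·Hᵀ + R = [1522706966023/964034093 -313917440674/964034093; -313917440674/964034093 78583444757/964034093]
step 2: K = P̄·Hᵀ·S⁻¹ = [-5850491170228/21903166433195 354183269354/21903166433195; 3082204305451/21903166433195 -10367321368263/21903166433195; -682822007554/21903166433195 6951813407522/21903166433195]
step 2: x' = x̄ + K·y = [-7154385213182/4380633286639, 1705244415531/4380633286639, -4056006235693/4380633286639]
step 2: P' = (I − K·H)·P̄ = [96665430062308/21903166433195 -48509806665831/21903166433195 123154810002634/21903166433195; -48509806665831/21903166433195 29438564017047/21903166433195 -65053311705078/21903166433195; 123154810002634/21903166433195 -65053311705078/21903166433195 165840862465132/21903166433195]

step 0: x' = [699/1045, -347/190, 5297/2090], P' = [11943/2090 -537/190 7636/1045; -537/190 2499/1520 -5739/1520; 7636/1045 -5739/1520 163289/16720]
step 1: x' = [952489449/964034093, 1004714633/964034093, 892704957/964034093], P' = [4282804375/964034093 -2148724641/964034093 5456054579/964034093; -2148724641/964034093 1302357246/964034093 -2880437409/964034093; 5456054579/964034093 -2880437409/964034093 7344095124/964034093]
step 2: x' = [-7154385213182/4380633286639, 1705244415531/4380633286639, -4056006235693/4380633286639], P' = [96665430062308/21903166433195 -48509806665831/21903166433195 123154810002634/21903166433195; -48509806665831/21903166433195 29438564017047/21903166433195 -65053311705078/21903166433195; 123154810002634/21903166433195 -65053311705078/21903166433195 165840862465132/21903166433195]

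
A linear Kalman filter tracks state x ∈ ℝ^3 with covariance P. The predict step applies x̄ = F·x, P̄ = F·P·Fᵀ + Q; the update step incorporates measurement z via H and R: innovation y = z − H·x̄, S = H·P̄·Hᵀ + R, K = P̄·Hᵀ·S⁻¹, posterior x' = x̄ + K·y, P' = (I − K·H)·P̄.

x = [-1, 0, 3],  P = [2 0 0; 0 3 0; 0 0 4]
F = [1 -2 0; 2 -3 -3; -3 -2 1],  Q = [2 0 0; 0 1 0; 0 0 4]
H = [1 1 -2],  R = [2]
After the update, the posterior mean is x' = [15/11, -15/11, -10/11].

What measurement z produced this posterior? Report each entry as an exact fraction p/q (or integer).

x̄ = F·x = [-1, -11, 6]
P̄ = F·P·Fᵀ + Q = [16 22 6; 22 72 -6; 6 -6 38]
S = H·P̄·Hᵀ + R = [286]
K = P̄·Hᵀ·S⁻¹ = [1/11; 53/143; -38/143]
x' − x̄ = [26/11, 106/11, -76/11] = K·y
y = (KᵀK)⁻¹·Kᵀ·(x' − x̄) = [26]
z = y + H·x̄ = [26] + [-24] = [2]

z = [2]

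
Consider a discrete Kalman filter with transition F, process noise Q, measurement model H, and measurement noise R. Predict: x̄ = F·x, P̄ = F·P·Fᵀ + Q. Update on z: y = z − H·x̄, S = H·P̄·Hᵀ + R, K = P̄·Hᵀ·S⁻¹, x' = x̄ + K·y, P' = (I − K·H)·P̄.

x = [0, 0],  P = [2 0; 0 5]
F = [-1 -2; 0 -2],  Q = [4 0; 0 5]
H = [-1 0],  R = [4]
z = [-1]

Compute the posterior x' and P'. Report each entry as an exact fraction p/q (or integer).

x' = [13/15, 2/3]
P' = [52/15 8/3; 8/3 35/3]

x̄ = F·x = [0, 0]
P̄ = F·P·Fᵀ + Q = [26 20; 20 25]
y = z − H·x̄ = [-1]
S = H·P̄·Hᵀ + R = [30]
K = P̄·Hᵀ·S⁻¹ = [-13/15; -2/3]
x' = x̄ + K·y = [13/15, 2/3]
P' = (I − K·H)·P̄ = [52/15 8/3; 8/3 35/3]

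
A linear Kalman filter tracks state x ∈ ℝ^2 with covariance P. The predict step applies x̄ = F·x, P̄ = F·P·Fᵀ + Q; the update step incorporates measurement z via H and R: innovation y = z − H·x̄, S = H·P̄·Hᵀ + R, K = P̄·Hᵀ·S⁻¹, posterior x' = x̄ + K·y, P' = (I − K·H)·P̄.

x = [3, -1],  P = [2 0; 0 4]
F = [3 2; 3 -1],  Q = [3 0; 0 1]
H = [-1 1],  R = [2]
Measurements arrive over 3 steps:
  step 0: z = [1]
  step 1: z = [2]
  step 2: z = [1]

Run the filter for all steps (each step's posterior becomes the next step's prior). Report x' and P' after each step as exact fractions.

step 0: x' = [58/7, 197/21], P' = [275/14 257/14; 257/14 797/42]
step 1: x' = [-1007/225, -6971/2475], P' = [5831/225 5113/225; 5113/225 53239/2475]
step 2: x' = [-1069873/164667, -297638/54889], P' = [4509554/164667 3954190/164667; 3954190/164667 1241620/54889]

step 0: x̄ = F·x = [7, 10]
step 0: P̄ = F·P·Fᵀ + Q = [37 10; 10 23]
step 0: y = z − H·x̄ = [-2]
step 0: S = H·P̄·Hᵀ + R = [42]
step 0: K = P̄·Hᵀ·S⁻¹ = [-9/14; 13/42]
step 0: x' = x̄ + K·y = [58/7, 197/21]
step 0: P' = (I − K·H)·P̄ = [275/14 257/14; 257/14 797/42]
step 1: x̄ = F·x = [916/21, 325/21]
step 1: P̄ = F·P·Fᵀ + Q = [19991/42 4072/21; 4072/21 1819/21]
step 1: y = z − H·x̄ = [211/7]
step 1: S = H·P̄·Hᵀ + R = [2475/14]
step 1: K = P̄·Hᵀ·S⁻¹ = [-359/225; -1502/2475]
step 1: x' = x̄ + K·y = [-1007/225, -6971/2475]
step 1: P' = (I − K·H)·P̄ = [5831/225 5113/225; 5113/225 53239/2475]
step 2: x̄ = F·x = [-47173/2475, -5252/495]
step 2: P̄ = F·P·Fᵀ + Q = [1472566/2475 127904/495; 127904/495 11821/99]
step 2: y = z − H·x̄ = [-6146/825]
step 2: S = H·P̄·Hᵀ + R = [54889/275]
step 2: K = P̄·Hᵀ·S⁻¹ = [-277682/164667; -114665/164667]
step 2: x' = x̄ + K·y = [-1069873/164667, -297638/54889]
step 2: P' = (I − K·H)·P̄ = [4509554/164667 3954190/164667; 3954190/164667 1241620/54889]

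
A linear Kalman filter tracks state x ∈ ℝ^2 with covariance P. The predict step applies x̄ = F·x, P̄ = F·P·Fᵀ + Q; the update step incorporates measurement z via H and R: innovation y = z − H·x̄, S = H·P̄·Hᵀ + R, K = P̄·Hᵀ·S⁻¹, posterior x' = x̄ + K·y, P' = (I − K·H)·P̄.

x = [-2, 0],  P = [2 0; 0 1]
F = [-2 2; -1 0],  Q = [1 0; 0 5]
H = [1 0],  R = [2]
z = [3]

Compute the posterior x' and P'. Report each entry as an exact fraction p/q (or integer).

x̄ = F·x = [4, 2]
P̄ = F·P·Fᵀ + Q = [13 4; 4 7]
y = z − H·x̄ = [-1]
S = H·P̄·Hᵀ + R = [15]
K = P̄·Hᵀ·S⁻¹ = [13/15; 4/15]
x' = x̄ + K·y = [47/15, 26/15]
P' = (I − K·H)·P̄ = [26/15 8/15; 8/15 89/15]

x' = [47/15, 26/15]
P' = [26/15 8/15; 8/15 89/15]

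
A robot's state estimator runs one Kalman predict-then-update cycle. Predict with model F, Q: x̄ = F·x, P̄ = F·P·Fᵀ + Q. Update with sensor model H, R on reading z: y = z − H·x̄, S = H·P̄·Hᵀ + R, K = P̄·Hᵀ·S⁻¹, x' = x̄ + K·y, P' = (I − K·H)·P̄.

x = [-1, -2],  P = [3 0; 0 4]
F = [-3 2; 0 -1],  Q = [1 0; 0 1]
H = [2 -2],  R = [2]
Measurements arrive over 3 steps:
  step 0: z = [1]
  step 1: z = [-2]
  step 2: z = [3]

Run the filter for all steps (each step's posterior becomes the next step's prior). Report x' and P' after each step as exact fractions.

step 0: x' = [233/131, 171/131], P' = [356/131 304/131; 304/131 317/131]
step 1: x' = [-881/365, -101/73], P' = [6307/1825 1126/365; 1126/365 232/73]
step 2: x' = [80605/24371, 41146/24371], P' = [102452/24371 93514/24371; 93514/24371 95849/24371]

step 0: x̄ = F·x = [-1, 2]
step 0: P̄ = F·P·Fᵀ + Q = [44 -8; -8 5]
step 0: y = z − H·x̄ = [7]
step 0: S = H·P̄·Hᵀ + R = [262]
step 0: K = P̄·Hᵀ·S⁻¹ = [52/131; -13/131]
step 0: x' = x̄ + K·y = [233/131, 171/131]
step 0: P' = (I − K·H)·P̄ = [356/131 304/131; 304/131 317/131]
step 1: x̄ = F·x = [-357/131, -171/131]
step 1: P̄ = F·P·Fᵀ + Q = [955/131 278/131; 278/131 448/131]
step 1: y = z − H·x̄ = [110/131]
step 1: S = H·P̄·Hᵀ + R = [3650/131]
step 1: K = P̄·Hᵀ·S⁻¹ = [677/1825; -34/365]
step 1: x' = x̄ + K·y = [-881/365, -101/73]
step 1: P' = (I − K·H)·P̄ = [6307/1825 1126/365; 1126/365 232/73]
step 2: x̄ = F·x = [1633/365, 101/73]
step 2: P̄ = F·P·Fᵀ + Q = [14228/1825 1058/365; 1058/365 305/73]
step 2: y = z − H·x̄ = [-1161/365]
step 2: S = H·P̄·Hᵀ + R = [48742/1825]
step 2: K = P̄·Hᵀ·S⁻¹ = [8938/24371; -2335/24371]
step 2: x' = x̄ + K·y = [80605/24371, 41146/24371]
step 2: P' = (I − K·H)·P̄ = [102452/24371 93514/24371; 93514/24371 95849/24371]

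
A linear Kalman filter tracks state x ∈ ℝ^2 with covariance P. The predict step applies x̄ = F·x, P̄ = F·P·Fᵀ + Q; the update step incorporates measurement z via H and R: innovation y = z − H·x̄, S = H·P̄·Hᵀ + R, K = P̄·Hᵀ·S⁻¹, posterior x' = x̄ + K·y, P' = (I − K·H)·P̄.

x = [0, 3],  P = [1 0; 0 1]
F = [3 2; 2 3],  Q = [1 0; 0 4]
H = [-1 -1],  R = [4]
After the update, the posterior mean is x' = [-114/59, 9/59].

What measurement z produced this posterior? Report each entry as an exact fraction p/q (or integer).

x̄ = F·x = [6, 9]
P̄ = F·P·Fᵀ + Q = [14 12; 12 17]
S = H·P̄·Hᵀ + R = [59]
K = P̄·Hᵀ·S⁻¹ = [-26/59; -29/59]
x' − x̄ = [-468/59, -522/59] = K·y
y = (KᵀK)⁻¹·Kᵀ·(x' − x̄) = [18]
z = y + H·x̄ = [18] + [-15] = [3]

z = [3]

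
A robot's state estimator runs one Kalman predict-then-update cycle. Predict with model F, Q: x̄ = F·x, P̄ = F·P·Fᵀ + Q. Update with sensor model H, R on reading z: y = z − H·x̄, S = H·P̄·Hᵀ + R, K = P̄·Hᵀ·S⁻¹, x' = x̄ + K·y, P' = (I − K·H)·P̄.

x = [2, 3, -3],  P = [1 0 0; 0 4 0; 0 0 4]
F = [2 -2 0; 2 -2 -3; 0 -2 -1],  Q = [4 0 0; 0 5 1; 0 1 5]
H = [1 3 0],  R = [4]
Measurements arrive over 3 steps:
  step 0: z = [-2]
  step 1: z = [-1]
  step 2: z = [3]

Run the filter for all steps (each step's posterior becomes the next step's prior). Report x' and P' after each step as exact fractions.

step 0: x' = [-3158/697, 616/697, -4254/697], P' = [9672/697 -3112/697 2500/697; -3112/697 1308/697 -696/697; 2500/697 -696/697 6816/697]
step 1: x' = [-16099968/1229869, 4968421/1229869, 4120817/1229869], P' = [56574900/1229869 -18564268/1229869 -10474252/1229869; -18564268/1229869 6635448/1229869 3619496/1229869; -10474252/1229869 3619496/1229869 9257200/1229869]
step 2: x' = [-212905298/9266204545, 1811614843/1853240909, 1559260541/1853240909], P' = [235816120836/9266204545 -15224000300/1853240909 -8154572620/1853240909; -15224000300/1853240909 5732200632/1853240909 2896351080/1853240909; -8154572620/1853240909 2896351080/1853240909 12440217056/1853240909]

step 0: x̄ = F·x = [-2, 7, -3]
step 0: P̄ = F·P·Fᵀ + Q = [24 20 16; 20 61 29; 16 29 25]
step 0: y = z − H·x̄ = [-21]
step 0: S = H·P̄·Hᵀ + R = [697]
step 0: K = P̄·Hᵀ·S⁻¹ = [84/697; 203/697; 103/697]
step 0: x' = x̄ + K·y = [-3158/697, 616/697, -4254/697]
step 0: P' = (I − K·H)·P̄ = [9672/697 -3112/697 2500/697; -3112/697 1308/697 -696/697; 2500/697 -696/697 6816/697]
step 1: x̄ = F·x = [-444/41, 5214/697, 3022/697]
step 1: P̄ = F·P·Fᵀ + Q = [4212/41 2920/41 664/41; 2920/41 95293/697 28257/697; 664/41 28257/697 12749/697]
step 1: y = z − H·x̄ = [-8791/697]
step 1: S = H·P̄·Hᵀ + R = [1229869/697]
step 1: K = P̄·Hᵀ·S⁻¹ = [220524/1229869; 335519/1229869; 96059/1229869]
step 1: x' = x̄ + K·y = [-16099968/1229869, 4968421/1229869, 4120817/1229869]
step 1: P' = (I − K·H)·P̄ = [56574900/1229869 -18564268/1229869 -10474252/1229869; -18564268/1229869 6635448/1229869 3619496/1229869; -10474252/1229869 3619496/1229869 9257200/1229869]
step 2: x̄ = F·x = [-42136778/1229869, -54499229/1229869, -14057659/1229869]
step 2: P̄ = F·P·Fᵀ + Q = [406275012/1229869 485918024/1229869 128986360/1229869; 485918024/1229869 659944657/1229869 179704805/1229869; 128986360/1229869 179704805/1229869 56426321/1229869]
step 2: y = z − H·x̄ = [209324072/1229869]
step 2: S = H·P̄·Hᵀ + R = [9266204545/1229869]
step 2: K = P̄·Hᵀ·S⁻¹ = [1864029084/9266204545; 493150399/1853240909; 133620155/1853240909]
step 2: x' = x̄ + K·y = [-212905298/9266204545, 1811614843/1853240909, 1559260541/1853240909]
step 2: P' = (I − K·H)·P̄ = [235816120836/9266204545 -15224000300/1853240909 -8154572620/1853240909; -15224000300/1853240909 5732200632/1853240909 2896351080/1853240909; -8154572620/1853240909 2896351080/1853240909 12440217056/1853240909]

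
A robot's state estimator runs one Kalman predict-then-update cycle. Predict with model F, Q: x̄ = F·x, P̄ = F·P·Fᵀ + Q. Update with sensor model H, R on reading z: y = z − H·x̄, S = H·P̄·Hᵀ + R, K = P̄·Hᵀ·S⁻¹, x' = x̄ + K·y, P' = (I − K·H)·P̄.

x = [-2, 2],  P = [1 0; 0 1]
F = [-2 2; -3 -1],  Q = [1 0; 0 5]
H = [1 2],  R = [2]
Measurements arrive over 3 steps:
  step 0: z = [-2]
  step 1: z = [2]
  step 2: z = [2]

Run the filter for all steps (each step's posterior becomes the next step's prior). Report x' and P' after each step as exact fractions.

step 0: x̄ = F·x = [8, 4]
step 0: P̄ = F·P·Fᵀ + Q = [9 4; 4 15]
step 0: y = z − H·x̄ = [-18]
step 0: S = H·P̄·Hᵀ + R = [87]
step 0: K = P̄·Hᵀ·S⁻¹ = [17/87; 34/87]
step 0: x' = x̄ + K·y = [130/29, -88/29]
step 0: P' = (I − K·H)·P̄ = [494/87 -230/87; -230/87 149/87]
step 1: x̄ = F·x = [-436/29, -302/29]
step 1: P̄ = F·P·Fᵀ + Q = [4499/87 3586/87; 3586/87 3650/87]
step 1: y = z − H·x̄ = [1098/29]
step 1: S = H·P̄·Hᵀ + R = [33617/87]
step 1: K = P̄·Hᵀ·S⁻¹ = [11671/33617; 10886/33617]
step 1: x' = x̄ + K·y = [-63526/33617, 62086/33617]
step 1: P' = (I − K·H)·P̄ = [172766/33617 -74712/33617; -74712/33617 48242/33617]
step 2: x̄ = F·x = [251224/33617, 128492/33617]
step 2: P̄ = F·P·Fᵀ + Q = [1515345/33617 1238960/33617; 1238960/33617 1322949/33617]
step 2: y = z − H·x̄ = [-440974/33617]
step 2: S = H·P̄·Hᵀ + R = [11830215/33617]
step 2: K = P̄·Hᵀ·S⁻¹ = [798653/2366043; 3884858/11830215]
step 2: x' = x̄ + K·y = [7205330/2366043, -5742136/11830215]
step 2: P' = (I − K·H)·P̄ = [11783870/2366043 -5093282/2366043; -5093282/2366043 16618063/11830215]

step 0: x' = [130/29, -88/29], P' = [494/87 -230/87; -230/87 149/87]
step 1: x' = [-63526/33617, 62086/33617], P' = [172766/33617 -74712/33617; -74712/33617 48242/33617]
step 2: x' = [7205330/2366043, -5742136/11830215], P' = [11783870/2366043 -5093282/2366043; -5093282/2366043 16618063/11830215]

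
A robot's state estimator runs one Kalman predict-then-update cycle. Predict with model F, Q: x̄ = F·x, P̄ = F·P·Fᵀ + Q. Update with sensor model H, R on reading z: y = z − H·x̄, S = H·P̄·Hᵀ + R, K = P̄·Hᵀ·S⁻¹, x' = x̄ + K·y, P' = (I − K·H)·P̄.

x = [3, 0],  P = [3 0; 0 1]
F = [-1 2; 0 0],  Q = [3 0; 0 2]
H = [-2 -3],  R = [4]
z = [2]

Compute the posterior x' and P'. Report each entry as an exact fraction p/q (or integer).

x̄ = F·x = [-3, 0]
P̄ = F·P·Fᵀ + Q = [10 0; 0 2]
y = z − H·x̄ = [-4]
S = H·P̄·Hᵀ + R = [62]
K = P̄·Hᵀ·S⁻¹ = [-10/31; -3/31]
x' = x̄ + K·y = [-53/31, 12/31]
P' = (I − K·H)·P̄ = [110/31 -60/31; -60/31 44/31]

x' = [-53/31, 12/31]
P' = [110/31 -60/31; -60/31 44/31]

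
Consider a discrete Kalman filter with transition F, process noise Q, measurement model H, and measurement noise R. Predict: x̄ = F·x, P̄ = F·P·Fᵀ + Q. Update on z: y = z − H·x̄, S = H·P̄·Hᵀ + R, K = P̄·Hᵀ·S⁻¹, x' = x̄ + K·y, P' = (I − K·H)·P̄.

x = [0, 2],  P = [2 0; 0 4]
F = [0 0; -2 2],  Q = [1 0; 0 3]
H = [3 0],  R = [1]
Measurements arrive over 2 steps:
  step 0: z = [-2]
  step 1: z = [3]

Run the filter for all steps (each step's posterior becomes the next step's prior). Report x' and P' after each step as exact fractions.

step 0: x' = [-3/5, 4], P' = [1/10 0; 0 27]
step 1: x' = [9/10, 46/5], P' = [1/10 0; 0 557/5]

step 0: x̄ = F·x = [0, 4]
step 0: P̄ = F·P·Fᵀ + Q = [1 0; 0 27]
step 0: y = z − H·x̄ = [-2]
step 0: S = H·P̄·Hᵀ + R = [10]
step 0: K = P̄·Hᵀ·S⁻¹ = [3/10; 0]
step 0: x' = x̄ + K·y = [-3/5, 4]
step 0: P' = (I − K·H)·P̄ = [1/10 0; 0 27]
step 1: x̄ = F·x = [0, 46/5]
step 1: P̄ = F·P·Fᵀ + Q = [1 0; 0 557/5]
step 1: y = z − H·x̄ = [3]
step 1: S = H·P̄·Hᵀ + R = [10]
step 1: K = P̄·Hᵀ·S⁻¹ = [3/10; 0]
step 1: x' = x̄ + K·y = [9/10, 46/5]
step 1: P' = (I − K·H)·P̄ = [1/10 0; 0 557/5]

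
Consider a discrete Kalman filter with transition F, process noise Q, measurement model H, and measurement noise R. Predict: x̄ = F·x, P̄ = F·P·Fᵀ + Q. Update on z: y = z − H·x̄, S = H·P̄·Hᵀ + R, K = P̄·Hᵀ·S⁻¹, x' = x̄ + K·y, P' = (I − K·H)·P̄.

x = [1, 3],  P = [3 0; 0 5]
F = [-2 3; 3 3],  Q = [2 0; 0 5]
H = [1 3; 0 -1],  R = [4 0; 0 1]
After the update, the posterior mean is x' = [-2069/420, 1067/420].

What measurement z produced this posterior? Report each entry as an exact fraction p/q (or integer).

z = [2, -3]

x̄ = F·x = [7, 12]
P̄ = F·P·Fᵀ + Q = [59 27; 27 77]
S = H·P̄·Hᵀ + R = [918 -258; -258 78]
K = P̄·Hᵀ·S⁻¹ = [659/840 1889/840; 43/840 -229/280]
x' − x̄ = [-5009/420, -3973/420] = K·y
y = (KᵀK)⁻¹·Kᵀ·(x' − x̄) = [-41, 9]
z = y + H·x̄ = [-41, 9] + [43, -12] = [2, -3]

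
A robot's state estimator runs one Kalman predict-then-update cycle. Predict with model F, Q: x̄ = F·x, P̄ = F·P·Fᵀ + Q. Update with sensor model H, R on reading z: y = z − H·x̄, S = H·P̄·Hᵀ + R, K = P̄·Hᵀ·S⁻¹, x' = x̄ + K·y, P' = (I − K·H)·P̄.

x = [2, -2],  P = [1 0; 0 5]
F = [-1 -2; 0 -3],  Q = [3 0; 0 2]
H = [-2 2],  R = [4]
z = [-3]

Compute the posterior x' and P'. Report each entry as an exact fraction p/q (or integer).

x̄ = F·x = [2, 6]
P̄ = F·P·Fᵀ + Q = [24 30; 30 47]
y = z − H·x̄ = [-11]
S = H·P̄·Hᵀ + R = [48]
K = P̄·Hᵀ·S⁻¹ = [1/4; 17/24]
x' = x̄ + K·y = [-3/4, -43/24]
P' = (I − K·H)·P̄ = [21 43/2; 43/2 275/12]

x' = [-3/4, -43/24]
P' = [21 43/2; 43/2 275/12]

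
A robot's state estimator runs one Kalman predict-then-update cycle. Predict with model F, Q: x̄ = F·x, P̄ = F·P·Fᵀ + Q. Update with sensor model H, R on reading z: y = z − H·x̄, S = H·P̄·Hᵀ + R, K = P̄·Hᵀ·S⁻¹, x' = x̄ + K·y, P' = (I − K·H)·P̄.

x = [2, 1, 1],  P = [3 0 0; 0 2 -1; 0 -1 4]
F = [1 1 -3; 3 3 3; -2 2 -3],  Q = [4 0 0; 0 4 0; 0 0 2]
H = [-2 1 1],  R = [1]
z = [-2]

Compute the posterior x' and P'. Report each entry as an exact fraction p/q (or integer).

x' = [333/76, 651/76, -265/152]
P' = [569/38 503/38 1233/76; 503/38 1705/38 -1369/76; 1233/76 -1369/76 7615/152]

x̄ = F·x = [0, 12, -5]
P̄ = F·P·Fᵀ + Q = [51 -15 43; -15 67 -39; 43 -39 70]
y = z − H·x̄ = [-9]
S = H·P̄·Hᵀ + R = [152]
K = P̄·Hᵀ·S⁻¹ = [-37/76; 29/76; -55/152]
x' = x̄ + K·y = [333/76, 651/76, -265/152]
P' = (I − K·H)·P̄ = [569/38 503/38 1233/76; 503/38 1705/38 -1369/76; 1233/76 -1369/76 7615/152]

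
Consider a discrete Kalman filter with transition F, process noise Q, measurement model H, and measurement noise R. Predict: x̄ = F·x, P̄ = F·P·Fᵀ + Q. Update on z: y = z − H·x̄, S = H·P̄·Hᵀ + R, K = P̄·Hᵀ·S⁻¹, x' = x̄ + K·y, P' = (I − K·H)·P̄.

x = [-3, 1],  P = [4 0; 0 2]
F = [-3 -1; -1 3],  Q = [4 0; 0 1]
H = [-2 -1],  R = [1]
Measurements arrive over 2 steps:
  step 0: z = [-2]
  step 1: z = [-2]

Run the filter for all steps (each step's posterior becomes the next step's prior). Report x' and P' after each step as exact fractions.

step 0: x' = [-1/3, 149/54], P' = [9/2 -103/12; -103/12 3743/216]
step 1: x' = [-176838/81215, 516774/81215], P' = [280594/81215 -550207/81215; -550207/81215 1159451/81215]

step 0: x̄ = F·x = [8, 6]
step 0: P̄ = F·P·Fᵀ + Q = [42 6; 6 23]
step 0: y = z − H·x̄ = [20]
step 0: S = H·P̄·Hᵀ + R = [216]
step 0: K = P̄·Hᵀ·S⁻¹ = [-5/12; -35/216]
step 0: x' = x̄ + K·y = [-1/3, 149/54]
step 0: P' = (I − K·H)·P̄ = [9/2 -103/12; -103/12 3743/216]
step 1: x̄ = F·x = [-95/54, 155/18]
step 1: P̄ = F·P·Fᵀ + Q = [2231/216 2173/72; 2173/72 5111/24]
step 1: y = z − H·x̄ = [167/54]
step 1: S = H·P̄·Hᵀ + R = [81215/216]
step 1: K = P̄·Hᵀ·S⁻¹ = [-10981/81215; -59037/81215]
step 1: x' = x̄ + K·y = [-176838/81215, 516774/81215]
step 1: P' = (I − K·H)·P̄ = [280594/81215 -550207/81215; -550207/81215 1159451/81215]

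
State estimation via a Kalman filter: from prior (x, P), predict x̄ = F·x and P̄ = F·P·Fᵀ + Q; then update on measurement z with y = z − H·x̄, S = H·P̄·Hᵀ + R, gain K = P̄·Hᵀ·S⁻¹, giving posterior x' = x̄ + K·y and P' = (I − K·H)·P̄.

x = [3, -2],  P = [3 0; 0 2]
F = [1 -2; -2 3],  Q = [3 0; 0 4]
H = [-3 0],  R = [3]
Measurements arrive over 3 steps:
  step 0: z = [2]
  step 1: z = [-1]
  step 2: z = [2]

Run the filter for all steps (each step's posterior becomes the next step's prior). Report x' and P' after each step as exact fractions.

step 0: x' = [-21/43, -102/43], P' = [14/43 -18/43; -18/43 490/43]
step 1: x' = [1179/3284, -979/1642], P' = [2175/6568 -1547/3284; -1547/3284 18387/1642]
step 2: x' = [-646704/991909, 623150/991909], P' = [328447/991909 -467296/991909; -467296/991909 11113930/991909]

step 0: x̄ = F·x = [7, -12]
step 0: P̄ = F·P·Fᵀ + Q = [14 -18; -18 34]
step 0: y = z − H·x̄ = [23]
step 0: S = H·P̄·Hᵀ + R = [129]
step 0: K = P̄·Hᵀ·S⁻¹ = [-14/43; 18/43]
step 0: x' = x̄ + K·y = [-21/43, -102/43]
step 0: P' = (I − K·H)·P̄ = [14/43 -18/43; -18/43 490/43]
step 1: x̄ = F·x = [183/43, -264/43]
step 1: P̄ = F·P·Fᵀ + Q = [2175/43 -3094/43; -3094/43 4854/43]
step 1: y = z − H·x̄ = [506/43]
step 1: S = H·P̄·Hᵀ + R = [19704/43]
step 1: K = P̄·Hᵀ·S⁻¹ = [-2175/6568; 1547/3284]
step 1: x' = x̄ + K·y = [1179/3284, -979/1642]
step 1: P' = (I − K·H)·P̄ = [2175/6568 -1547/3284; -1547/3284 18387/1642]
step 2: x̄ = F·x = [5095/3284, -2058/821]
step 2: P̄ = F·P·Fᵀ + Q = [328447/6568 -58412/821; -58412/821 91754/821]
step 2: y = z − H·x̄ = [21853/3284]
step 2: S = H·P̄·Hᵀ + R = [2975727/6568]
step 2: K = P̄·Hᵀ·S⁻¹ = [-328447/991909; 467296/991909]
step 2: x' = x̄ + K·y = [-646704/991909, 623150/991909]
step 2: P' = (I − K·H)·P̄ = [328447/991909 -467296/991909; -467296/991909 11113930/991909]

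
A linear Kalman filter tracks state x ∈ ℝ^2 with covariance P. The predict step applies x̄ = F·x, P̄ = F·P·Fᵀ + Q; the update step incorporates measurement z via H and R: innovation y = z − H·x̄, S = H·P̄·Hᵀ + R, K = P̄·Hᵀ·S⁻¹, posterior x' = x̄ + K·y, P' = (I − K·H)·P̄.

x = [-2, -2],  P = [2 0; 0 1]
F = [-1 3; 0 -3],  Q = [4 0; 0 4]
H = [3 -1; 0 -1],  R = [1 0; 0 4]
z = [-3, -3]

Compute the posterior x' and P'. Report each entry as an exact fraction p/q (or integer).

x̄ = F·x = [-4, 6]
P̄ = F·P·Fᵀ + Q = [15 -9; -9 13]
y = z − H·x̄ = [15, 3]
S = H·P̄·Hᵀ + R = [203 40; 40 17]
K = P̄·Hᵀ·S⁻¹ = [186/617 -111/617; -160/1851 -1039/1851]
x' = x̄ + K·y = [-11/617, 1863/617]
P' = (I − K·H)·P̄ = [210/617 444/617; 444/617 4156/1851]

x' = [-11/617, 1863/617]
P' = [210/617 444/617; 444/617 4156/1851]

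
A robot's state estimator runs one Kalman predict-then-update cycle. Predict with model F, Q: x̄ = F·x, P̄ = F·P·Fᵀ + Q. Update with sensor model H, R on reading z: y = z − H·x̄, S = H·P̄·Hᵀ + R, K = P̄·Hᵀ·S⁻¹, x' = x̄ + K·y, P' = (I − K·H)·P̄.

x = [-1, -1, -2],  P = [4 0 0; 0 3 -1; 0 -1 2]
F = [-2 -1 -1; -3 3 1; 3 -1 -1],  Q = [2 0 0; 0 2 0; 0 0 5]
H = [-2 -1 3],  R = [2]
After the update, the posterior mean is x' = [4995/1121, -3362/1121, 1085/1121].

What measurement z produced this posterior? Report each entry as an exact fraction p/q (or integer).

x̄ = F·x = [5, -2, 0]
P̄ = F·P·Fᵀ + Q = [21 17 -21; 17 61 -43; -21 -43 44]
S = H·P̄·Hᵀ + R = [1121]
K = P̄·Hᵀ·S⁻¹ = [-122/1121; -224/1121; 217/1121]
x' − x̄ = [-610/1121, -1120/1121, 1085/1121] = K·y
y = (KᵀK)⁻¹·Kᵀ·(x' − x̄) = [5]
z = y + H·x̄ = [5] + [-8] = [-3]

z = [-3]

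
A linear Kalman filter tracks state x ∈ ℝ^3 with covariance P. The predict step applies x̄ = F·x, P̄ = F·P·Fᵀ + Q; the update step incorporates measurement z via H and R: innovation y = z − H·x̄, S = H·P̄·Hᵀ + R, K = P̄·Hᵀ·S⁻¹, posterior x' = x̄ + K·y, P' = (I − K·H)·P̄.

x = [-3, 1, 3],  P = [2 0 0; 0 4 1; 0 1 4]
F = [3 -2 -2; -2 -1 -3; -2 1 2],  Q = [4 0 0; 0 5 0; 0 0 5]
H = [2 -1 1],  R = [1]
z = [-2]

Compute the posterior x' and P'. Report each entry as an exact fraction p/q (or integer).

x' = [-229/23, -176/23, 233/23]
P' = [4214/115 4732/115 -3642/115; 4732/115 6001/115 -3491/115; -3642/115 -3491/115 3771/115]

x̄ = F·x = [-17, -4, 13]
P̄ = F·P·Fᵀ + Q = [62 28 -42; 28 59 -25; -42 -25 37]
y = z − H·x̄ = [15]
S = H·P̄·Hᵀ + R = [115]
K = P̄·Hᵀ·S⁻¹ = [54/115; -28/115; -22/115]
x' = x̄ + K·y = [-229/23, -176/23, 233/23]
P' = (I − K·H)·P̄ = [4214/115 4732/115 -3642/115; 4732/115 6001/115 -3491/115; -3642/115 -3491/115 3771/115]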